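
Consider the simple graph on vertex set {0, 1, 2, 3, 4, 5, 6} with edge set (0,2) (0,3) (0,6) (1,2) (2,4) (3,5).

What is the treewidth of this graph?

A width-1 tree decomposition is:
Bags: B1 = {0, 3}  B2 = {0, 2}  B3 = {3, 5}  B4 = {1, 2}  B5 = {2, 4}  B6 = {0, 6}
Tree: B1–B2, B1–B3, B2–B4, B2–B5, B2–B6
Each bag holds 2 vertices, so the decomposition has width 1, which upper-bounds the treewidth. G has an edge, so its treewidth is at least 1. The upper and lower bounds meet at 1, so that is the treewidth.

1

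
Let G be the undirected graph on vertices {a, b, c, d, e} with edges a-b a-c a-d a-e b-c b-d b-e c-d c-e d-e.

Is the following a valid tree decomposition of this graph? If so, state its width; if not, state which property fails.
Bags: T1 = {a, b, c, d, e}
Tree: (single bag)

Every vertex of G appears in some bag (union = {a, b, c, d, e}); every edge is covered by a bag; and for each vertex v the set of bags containing v is connected in the bag tree. The decomposition is therefore valid. The largest bag has 5 vertices, so the width is 4.

Yes; width 4.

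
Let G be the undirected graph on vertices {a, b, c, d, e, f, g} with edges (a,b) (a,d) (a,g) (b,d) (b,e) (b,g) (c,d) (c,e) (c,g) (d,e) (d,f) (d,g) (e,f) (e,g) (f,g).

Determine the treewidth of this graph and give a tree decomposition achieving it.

Treewidth 3.
Bags: B1 = {b, d, e, g}  B2 = {c, d, e, g}  B3 = {a, b, d, g}  B4 = {d, e, f, g}
Tree: B1–B2, B1–B3, B2–B4

The largest bag has 4 vertices, giving width 3; this decomposition certifies tw(G) ≤ 3. On the other hand G contains the 4-clique {c, d, e, g}. A clique must lie in a single bag of any decomposition, so no decomposition can have width below 3. The upper and lower bounds meet at 3, so that is the treewidth.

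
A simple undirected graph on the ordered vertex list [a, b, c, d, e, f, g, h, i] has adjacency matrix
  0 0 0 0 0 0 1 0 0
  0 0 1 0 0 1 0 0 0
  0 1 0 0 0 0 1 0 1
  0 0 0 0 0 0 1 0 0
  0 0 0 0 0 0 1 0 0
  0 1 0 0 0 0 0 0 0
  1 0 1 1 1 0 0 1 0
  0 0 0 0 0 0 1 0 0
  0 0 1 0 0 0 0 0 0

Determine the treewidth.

1

A width-1 tree decomposition is:
Bags: B1 = {d, g}  B2 = {c, g}  B3 = {a, g}  B4 = {b, c}  B5 = {c, i}  B6 = {g, h}  B7 = {e, g}  B8 = {b, f}
Tree: B1–B2, B1–B3, B2–B4, B2–B5, B1–B6, B6–B7, B4–B8
Each bag holds 2 vertices, so the decomposition has width 1, which upper-bounds the treewidth. Since G has at least one edge (e.g. d–g), it is not an edgeless graph, so tw(G) ≥ 1. Therefore the treewidth is 1.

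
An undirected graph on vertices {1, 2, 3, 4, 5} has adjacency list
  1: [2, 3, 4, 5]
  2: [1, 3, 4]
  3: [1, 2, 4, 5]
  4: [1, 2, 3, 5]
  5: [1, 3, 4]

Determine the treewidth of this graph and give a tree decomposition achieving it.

Treewidth 3.
One optimal decomposition is:
Bags: B1 = {1, 2, 3, 4}  B2 = {1, 3, 4, 5}
Tree: B1–B2

Every bag has size at most 4, so the width is 4 − 1 = 3 and tw(G) ≤ 3. On the other hand G contains the 4-clique {1, 2, 3, 4}. A clique must lie in a single bag of any decomposition, so no decomposition can have width below 3. Therefore the treewidth is 3.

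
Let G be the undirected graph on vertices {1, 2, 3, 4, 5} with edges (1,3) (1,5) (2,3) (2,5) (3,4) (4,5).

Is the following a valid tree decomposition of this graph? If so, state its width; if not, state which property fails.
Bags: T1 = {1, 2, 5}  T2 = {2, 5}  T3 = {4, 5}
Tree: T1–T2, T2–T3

No — vertex 3 appears in no bag.

A tree decomposition must satisfy three properties: every vertex lies in some bag; for every edge, both endpoints lie together in some bag; and for every vertex, the bags containing it form a connected subtree. Here vertex 3 appears in no bag, so the decomposition is invalid.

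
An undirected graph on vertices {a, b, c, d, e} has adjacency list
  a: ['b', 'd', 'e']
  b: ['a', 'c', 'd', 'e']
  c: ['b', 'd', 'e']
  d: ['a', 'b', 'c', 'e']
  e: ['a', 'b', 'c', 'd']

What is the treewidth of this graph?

A width-3 tree decomposition is:
Bags: B1 = {b, c, d, e}  B2 = {a, b, d, e}
Tree: B1–B2
Every bag has size at most 4, so the width is 4 − 1 = 3 and tw(G) ≤ 3. Conversely, {b, c, d, e} is a clique of size 4, and the vertices of any clique must share a bag in every tree decomposition; so some bag has ≥ 4 vertices and tw(G) ≥ 3. Therefore the treewidth is 3.

3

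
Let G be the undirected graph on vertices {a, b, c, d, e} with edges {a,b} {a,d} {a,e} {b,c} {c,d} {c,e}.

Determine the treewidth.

2

A width-2 tree decomposition is:
Bags: B1 = {a, b, c}  B2 = {a, c, d}  B3 = {a, c, e}
Tree: B1–B2, B2–B3
Every bag has size at most 3, so the width is 3 − 1 = 2 and tw(G) ≤ 2. The edges b–c–d–a–b form a cycle, so G is not a tree and its treewidth is at least 2. Therefore the treewidth is 2.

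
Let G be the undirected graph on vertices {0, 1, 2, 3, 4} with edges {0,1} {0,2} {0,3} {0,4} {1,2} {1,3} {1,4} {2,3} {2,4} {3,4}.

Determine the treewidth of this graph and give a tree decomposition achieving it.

Treewidth 4.
One optimal decomposition is:
Bags: B1 = {0, 1, 2, 3, 4}
Tree: (single bag)

With just one bag of size 5, the width is 5 − 1 = 4, so tw(G) ≤ 4. Conversely, {0, 1, 2, 3, 4} is a clique of size 5, and the vertices of any clique must share a bag in every tree decomposition; so some bag has ≥ 5 vertices and tw(G) ≥ 4. Hence tw(G) = 4 exactly.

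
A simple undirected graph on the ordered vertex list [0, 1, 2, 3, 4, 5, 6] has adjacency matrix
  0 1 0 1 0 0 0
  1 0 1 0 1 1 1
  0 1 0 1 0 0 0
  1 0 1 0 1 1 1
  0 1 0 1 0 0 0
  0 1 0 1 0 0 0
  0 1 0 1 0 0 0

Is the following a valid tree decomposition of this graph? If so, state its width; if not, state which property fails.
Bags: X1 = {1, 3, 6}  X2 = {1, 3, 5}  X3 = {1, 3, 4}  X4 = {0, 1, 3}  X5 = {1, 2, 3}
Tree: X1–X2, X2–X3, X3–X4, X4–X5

Checking the three conditions: (i) the bags cover all of {0, 1, 2, 3, 4, 5, 6}; (ii) for each edge, some bag contains both endpoints; (iii) the bags containing any fixed vertex form a subtree. All hold, so the decomposition is valid with width 3 − 1 = 2.

Yes; width 2.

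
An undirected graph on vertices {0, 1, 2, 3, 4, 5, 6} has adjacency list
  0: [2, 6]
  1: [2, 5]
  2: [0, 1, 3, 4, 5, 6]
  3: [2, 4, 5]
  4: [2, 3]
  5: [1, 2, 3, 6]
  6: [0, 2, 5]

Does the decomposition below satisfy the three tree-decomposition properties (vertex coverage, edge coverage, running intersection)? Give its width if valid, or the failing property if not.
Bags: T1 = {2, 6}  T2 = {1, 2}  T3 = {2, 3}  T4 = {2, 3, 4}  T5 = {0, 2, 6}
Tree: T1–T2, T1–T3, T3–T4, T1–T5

A tree decomposition must satisfy three properties: every vertex lies in some bag; for every edge, both endpoints lie together in some bag; and for every vertex, the bags containing it form a connected subtree. Here vertex 5 appears in no bag, so the decomposition is invalid.

No — vertex 5 appears in no bag.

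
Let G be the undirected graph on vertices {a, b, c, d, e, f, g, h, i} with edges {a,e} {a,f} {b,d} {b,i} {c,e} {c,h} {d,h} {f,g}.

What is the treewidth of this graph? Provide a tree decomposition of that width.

Treewidth 1.
One such decomposition:
Bags: B1 = {b, i}  B2 = {b, d}  B3 = {d, h}  B4 = {c, h}  B5 = {c, e}  B6 = {a, e}  B7 = {a, f}  B8 = {f, g}
Tree: B1–B2, B2–B3, B3–B4, B4–B5, B5–B6, B6–B7, B7–B8

Every bag has size at most 2, so the width is 2 − 1 = 1 and tw(G) ≤ 1. G has an edge, so its treewidth is at least 1. Therefore the treewidth is 1.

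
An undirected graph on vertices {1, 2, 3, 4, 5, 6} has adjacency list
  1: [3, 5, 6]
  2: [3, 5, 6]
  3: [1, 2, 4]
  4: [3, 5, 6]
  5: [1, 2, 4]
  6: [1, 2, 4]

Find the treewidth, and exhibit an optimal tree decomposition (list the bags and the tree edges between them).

Each bag holds 4 vertices, so the decomposition has width 3, which upper-bounds the treewidth. For the lower bound: the 4 vertex sets {2,3}, {4,5}, {1}, {6} are disjoint, each induces a connected subgraph, and every pair is joined by at least one edge of G. Contracting each set to a single vertex therefore yields K_{4} as a minor, and since treewidth is minor-monotone, tw(G) ≥ tw(K_{4}) = 3. Combining the bounds, tw(G) = 3.

Treewidth 3.
One such decomposition:
Bags: B1 = {1, 2, 3, 4}  B2 = {1, 2, 4, 5}  B3 = {1, 2, 4, 6}
Tree: B1–B2, B2–B3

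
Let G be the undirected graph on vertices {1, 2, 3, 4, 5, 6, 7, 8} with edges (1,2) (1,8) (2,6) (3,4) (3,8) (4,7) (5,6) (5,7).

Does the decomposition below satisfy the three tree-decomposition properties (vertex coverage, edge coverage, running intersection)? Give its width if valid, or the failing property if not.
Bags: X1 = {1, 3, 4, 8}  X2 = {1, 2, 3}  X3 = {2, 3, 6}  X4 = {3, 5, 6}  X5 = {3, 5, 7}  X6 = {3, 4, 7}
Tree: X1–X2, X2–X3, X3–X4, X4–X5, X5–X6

No — bags containing vertex 4 are not connected in the tree.

A tree decomposition must satisfy three properties: every vertex lies in some bag; for every edge, both endpoints lie together in some bag; and for every vertex, the bags containing it form a connected subtree. Here bags containing vertex 4 are not connected in the tree, so the decomposition is invalid.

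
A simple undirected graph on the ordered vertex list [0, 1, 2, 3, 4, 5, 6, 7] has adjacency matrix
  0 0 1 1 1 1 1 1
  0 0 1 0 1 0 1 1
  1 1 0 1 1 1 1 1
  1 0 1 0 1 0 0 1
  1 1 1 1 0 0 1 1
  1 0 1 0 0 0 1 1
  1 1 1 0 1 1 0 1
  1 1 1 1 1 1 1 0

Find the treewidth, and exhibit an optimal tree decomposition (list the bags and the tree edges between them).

The largest bag has 5 vertices, giving width 4; this decomposition certifies tw(G) ≤ 4. For the lower bound, the 5 vertices {0, 2, 3, 4, 7} are pairwise adjacent, and any tree decomposition puts a clique entirely inside one bag — forcing width ≥ 4. The upper and lower bounds meet at 4, so that is the treewidth.

Treewidth 4.
One such decomposition:
Bags: B1 = {0, 2, 4, 6, 7}  B2 = {0, 2, 3, 4, 7}  B3 = {1, 2, 4, 6, 7}  B4 = {0, 2, 5, 6, 7}
Tree: B1–B2, B1–B3, B1–B4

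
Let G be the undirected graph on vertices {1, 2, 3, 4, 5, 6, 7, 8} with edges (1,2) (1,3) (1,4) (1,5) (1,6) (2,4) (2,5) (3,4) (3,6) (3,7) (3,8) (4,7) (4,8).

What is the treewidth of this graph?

A width-2 tree decomposition is:
Bags: B1 = {3, 4, 7}  B2 = {1, 3, 4}  B3 = {1, 2, 4}  B4 = {1, 3, 6}  B5 = {3, 4, 8}  B6 = {1, 2, 5}
Tree: B1–B2, B2–B3, B2–B4, B1–B5, B3–B6
The largest bag has 3 vertices, giving width 2; this decomposition certifies tw(G) ≤ 2. Conversely, {3, 4, 8} is a clique of size 3, and the vertices of any clique must share a bag in every tree decomposition; so some bag has ≥ 3 vertices and tw(G) ≥ 2. Combining the bounds, tw(G) = 2.

2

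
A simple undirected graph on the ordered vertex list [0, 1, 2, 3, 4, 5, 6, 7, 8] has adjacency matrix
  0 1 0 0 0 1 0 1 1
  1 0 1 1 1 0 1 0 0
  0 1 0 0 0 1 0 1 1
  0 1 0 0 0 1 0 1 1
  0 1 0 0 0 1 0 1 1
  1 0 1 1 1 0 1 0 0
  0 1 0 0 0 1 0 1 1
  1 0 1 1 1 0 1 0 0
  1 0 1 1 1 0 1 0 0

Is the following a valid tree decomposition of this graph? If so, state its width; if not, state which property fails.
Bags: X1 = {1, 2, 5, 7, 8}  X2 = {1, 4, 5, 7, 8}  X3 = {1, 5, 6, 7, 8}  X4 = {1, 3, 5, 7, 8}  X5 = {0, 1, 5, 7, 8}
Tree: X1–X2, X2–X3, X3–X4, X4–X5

Yes; width 4.

Checking the three conditions: (i) the bags cover all of {0, 1, 2, 3, 4, 5, 6, 7, 8}; (ii) for each edge, some bag contains both endpoints; (iii) the bags containing any fixed vertex form a subtree. All hold, so the decomposition is valid with width 5 − 1 = 4.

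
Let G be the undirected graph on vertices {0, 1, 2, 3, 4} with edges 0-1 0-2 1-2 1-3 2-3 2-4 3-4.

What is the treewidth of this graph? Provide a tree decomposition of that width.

Every bag has size at most 3, so the width is 3 − 1 = 2 and tw(G) ≤ 2. Conversely, {0, 1, 2} is a clique of size 3, and the vertices of any clique must share a bag in every tree decomposition; so some bag has ≥ 3 vertices and tw(G) ≥ 2. Hence tw(G) = 2 exactly.

Treewidth 2.
One optimal decomposition is:
Bags: B1 = {1, 2, 3}  B2 = {2, 3, 4}  B3 = {0, 1, 2}
Tree: B1–B2, B1–B3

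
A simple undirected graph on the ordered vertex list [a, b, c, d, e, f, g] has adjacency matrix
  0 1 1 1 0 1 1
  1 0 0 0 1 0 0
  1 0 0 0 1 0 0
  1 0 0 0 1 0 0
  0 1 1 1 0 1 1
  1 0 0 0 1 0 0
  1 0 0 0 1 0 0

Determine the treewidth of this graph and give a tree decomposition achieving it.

Treewidth 2.
One optimal decomposition is:
Bags: B1 = {a, e, g}  B2 = {a, d, e}  B3 = {a, b, e}  B4 = {a, c, e}  B5 = {a, e, f}
Tree: B1–B2, B2–B3, B3–B4, B4–B5

Every bag has size at most 3, so the width is 3 − 1 = 2 and tw(G) ≤ 2. For the lower bound, G contains the cycle a–g–e–d–a, so G is not a forest; only forests have treewidth ≤ 1, hence tw(G) ≥ 2. The upper and lower bounds meet at 2, so that is the treewidth.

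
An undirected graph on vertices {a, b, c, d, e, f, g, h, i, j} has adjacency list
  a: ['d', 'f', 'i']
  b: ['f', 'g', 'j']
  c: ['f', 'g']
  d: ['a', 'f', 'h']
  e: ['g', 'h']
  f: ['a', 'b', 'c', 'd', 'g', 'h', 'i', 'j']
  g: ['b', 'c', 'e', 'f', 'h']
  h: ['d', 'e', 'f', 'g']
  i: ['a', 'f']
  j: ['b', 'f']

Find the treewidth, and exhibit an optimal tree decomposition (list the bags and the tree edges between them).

Each bag holds 3 vertices, so the decomposition has width 2, which upper-bounds the treewidth. On the other hand G contains the 3-clique {e, g, h}. A clique must lie in a single bag of any decomposition, so no decomposition can have width below 2. Therefore the treewidth is 2.

Treewidth 2.
Bags: B1 = {d, f, h}  B2 = {f, g, h}  B3 = {a, d, f}  B4 = {b, f, g}  B5 = {b, f, j}  B6 = {c, f, g}  B7 = {a, f, i}  B8 = {e, g, h}
Tree: B1–B2, B1–B3, B2–B4, B4–B5, B2–B6, B3–B7, B2–B8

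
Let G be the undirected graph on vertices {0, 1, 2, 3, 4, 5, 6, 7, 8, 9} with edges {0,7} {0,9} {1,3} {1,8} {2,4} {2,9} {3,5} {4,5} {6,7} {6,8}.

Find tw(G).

A width-2 tree decomposition is:
Bags: B1 = {0, 2, 9}  B2 = {0, 2, 4}  B3 = {0, 4, 5}  B4 = {0, 3, 5}  B5 = {0, 1, 3}  B6 = {0, 1, 8}  B7 = {0, 6, 8}  B8 = {0, 6, 7}
Tree: B1–B2, B2–B3, B3–B4, B4–B5, B5–B6, B6–B7, B7–B8
The largest bag has 3 vertices, giving width 2; this decomposition certifies tw(G) ≤ 2. The edges 0–9–2–4–5–3–1–8–6–7–0 form a cycle, so G is not a tree and its treewidth is at least 2. Combining the bounds, tw(G) = 2.

2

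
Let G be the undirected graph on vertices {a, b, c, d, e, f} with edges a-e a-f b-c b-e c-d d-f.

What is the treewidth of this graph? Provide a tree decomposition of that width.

Every bag has size at most 3, so the width is 3 − 1 = 2 and tw(G) ≤ 2. The edges f–a–e–b–c–d–f form a cycle, so G is not a tree and its treewidth is at least 2. Combining the bounds, tw(G) = 2.

Treewidth 2.
Bags: B1 = {a, e, f}  B2 = {b, e, f}  B3 = {b, c, f}  B4 = {c, d, f}
Tree: B1–B2, B2–B3, B3–B4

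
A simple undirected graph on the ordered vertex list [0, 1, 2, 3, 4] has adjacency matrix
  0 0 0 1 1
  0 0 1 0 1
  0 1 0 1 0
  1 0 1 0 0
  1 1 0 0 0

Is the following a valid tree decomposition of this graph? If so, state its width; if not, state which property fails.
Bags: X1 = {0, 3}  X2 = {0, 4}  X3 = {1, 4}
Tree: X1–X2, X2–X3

A tree decomposition must satisfy three properties: every vertex lies in some bag; for every edge, both endpoints lie together in some bag; and for every vertex, the bags containing it form a connected subtree. Here vertex 2 appears in no bag, so the decomposition is invalid.

No — vertex 2 appears in no bag.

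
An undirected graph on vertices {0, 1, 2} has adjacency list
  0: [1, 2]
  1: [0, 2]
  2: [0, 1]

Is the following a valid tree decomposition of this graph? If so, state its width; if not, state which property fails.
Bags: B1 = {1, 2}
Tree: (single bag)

A tree decomposition must satisfy three properties: every vertex lies in some bag; for every edge, both endpoints lie together in some bag; and for every vertex, the bags containing it form a connected subtree. Here vertex 0 appears in no bag, so the decomposition is invalid.

No — vertex 0 appears in no bag.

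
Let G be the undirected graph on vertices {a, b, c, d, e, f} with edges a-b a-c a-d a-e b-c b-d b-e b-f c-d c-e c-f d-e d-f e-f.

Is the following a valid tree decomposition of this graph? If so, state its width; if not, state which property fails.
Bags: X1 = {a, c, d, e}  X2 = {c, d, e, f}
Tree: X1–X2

No — vertex b appears in no bag.

A tree decomposition must satisfy three properties: every vertex lies in some bag; for every edge, both endpoints lie together in some bag; and for every vertex, the bags containing it form a connected subtree. Here vertex b appears in no bag, so the decomposition is invalid.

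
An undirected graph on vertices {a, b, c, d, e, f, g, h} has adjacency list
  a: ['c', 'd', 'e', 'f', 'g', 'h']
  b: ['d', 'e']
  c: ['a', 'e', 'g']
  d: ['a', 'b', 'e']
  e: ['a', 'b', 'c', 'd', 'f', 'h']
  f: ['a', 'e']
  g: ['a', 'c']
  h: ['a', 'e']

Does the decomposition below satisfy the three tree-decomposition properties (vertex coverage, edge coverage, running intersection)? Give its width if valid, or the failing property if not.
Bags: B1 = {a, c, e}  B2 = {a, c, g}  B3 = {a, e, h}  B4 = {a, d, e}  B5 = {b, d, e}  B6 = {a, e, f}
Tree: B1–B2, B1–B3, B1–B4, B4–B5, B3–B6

Yes; width 2.

Vertex coverage: the bags together contain {a, b, c, d, e, f, g, h}, the full vertex set. Edge coverage: each edge of G has both endpoints in at least one bag. Running intersection: for every vertex, the bags containing it form a connected subtree. All three properties hold, so this is a valid tree decomposition of width max|bag| − 1 = 2, and hence tw(G) ≤ 2.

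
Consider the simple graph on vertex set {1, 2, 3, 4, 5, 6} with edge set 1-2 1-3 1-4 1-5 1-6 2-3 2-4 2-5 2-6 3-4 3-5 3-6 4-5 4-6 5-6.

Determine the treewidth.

5

A width-5 tree decomposition is:
Bags: B1 = {1, 2, 3, 4, 5, 6}
Tree: (single bag)
A single bag containing all 6 vertices is trivially a valid decomposition of width 5. For the lower bound, the 6 vertices {1, 2, 3, 4, 5, 6} are pairwise adjacent, and any tree decomposition puts a clique entirely inside one bag — forcing width ≥ 5. Hence tw(G) = 5 exactly.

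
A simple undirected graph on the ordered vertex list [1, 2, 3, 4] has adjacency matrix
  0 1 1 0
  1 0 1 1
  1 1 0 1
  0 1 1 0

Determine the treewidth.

A width-2 tree decomposition is:
Bags: B1 = {2, 3, 4}  B2 = {1, 2, 3}
Tree: B1–B2
Every bag has size at most 3, so the width is 3 − 1 = 2 and tw(G) ≤ 2. For the lower bound, the 3 vertices {1, 2, 3} are pairwise adjacent, and any tree decomposition puts a clique entirely inside one bag — forcing width ≥ 2. The upper and lower bounds meet at 2, so that is the treewidth.

2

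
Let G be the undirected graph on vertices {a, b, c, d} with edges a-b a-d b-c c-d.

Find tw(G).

A width-2 tree decomposition is:
Bags: B1 = {a, b, d}  B2 = {b, c, d}
Tree: B1–B2
The largest bag has 3 vertices, giving width 2; this decomposition certifies tw(G) ≤ 2. For the lower bound, G contains the cycle b–a–d–c–b, so G is not a forest; only forests have treewidth ≤ 1, hence tw(G) ≥ 2. Hence tw(G) = 2 exactly.

2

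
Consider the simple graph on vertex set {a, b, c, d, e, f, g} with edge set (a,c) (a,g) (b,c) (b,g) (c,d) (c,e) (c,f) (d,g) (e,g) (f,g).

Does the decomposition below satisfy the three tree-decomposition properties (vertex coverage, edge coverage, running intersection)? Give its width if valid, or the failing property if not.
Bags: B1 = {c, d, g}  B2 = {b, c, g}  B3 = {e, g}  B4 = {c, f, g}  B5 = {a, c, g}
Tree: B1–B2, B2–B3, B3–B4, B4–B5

No — edge (c,e) lies in no bag.

A tree decomposition must satisfy three properties: every vertex lies in some bag; for every edge, both endpoints lie together in some bag; and for every vertex, the bags containing it form a connected subtree. Here edge (c,e) lies in no bag, so the decomposition is invalid.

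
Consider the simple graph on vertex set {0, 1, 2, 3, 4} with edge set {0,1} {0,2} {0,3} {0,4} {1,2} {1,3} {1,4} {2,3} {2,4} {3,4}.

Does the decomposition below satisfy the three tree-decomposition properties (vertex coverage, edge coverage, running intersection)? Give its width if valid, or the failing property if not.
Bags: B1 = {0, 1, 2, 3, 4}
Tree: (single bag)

Yes; width 4.

Every vertex of G appears in some bag (union = {0, 1, 2, 3, 4}); every edge is covered by a bag; and for each vertex v the set of bags containing v is connected in the bag tree. The decomposition is therefore valid. The largest bag has 5 vertices, so the width is 4.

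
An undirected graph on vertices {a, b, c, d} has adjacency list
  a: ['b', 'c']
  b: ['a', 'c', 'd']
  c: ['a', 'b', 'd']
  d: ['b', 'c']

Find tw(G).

A width-2 tree decomposition is:
Bags: B1 = {a, b, c}  B2 = {b, c, d}
Tree: B1–B2
Each bag holds 3 vertices, so the decomposition has width 2, which upper-bounds the treewidth. For the lower bound, the 3 vertices {b, c, d} are pairwise adjacent, and any tree decomposition puts a clique entirely inside one bag — forcing width ≥ 2. Combining the bounds, tw(G) = 2.

2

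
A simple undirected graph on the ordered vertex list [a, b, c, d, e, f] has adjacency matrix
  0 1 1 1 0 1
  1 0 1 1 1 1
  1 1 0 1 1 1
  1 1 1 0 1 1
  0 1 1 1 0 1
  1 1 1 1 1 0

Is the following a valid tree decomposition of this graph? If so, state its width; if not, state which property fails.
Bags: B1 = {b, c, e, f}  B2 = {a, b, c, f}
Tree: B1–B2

No — vertex d appears in no bag.

A tree decomposition must satisfy three properties: every vertex lies in some bag; for every edge, both endpoints lie together in some bag; and for every vertex, the bags containing it form a connected subtree. Here vertex d appears in no bag, so the decomposition is invalid.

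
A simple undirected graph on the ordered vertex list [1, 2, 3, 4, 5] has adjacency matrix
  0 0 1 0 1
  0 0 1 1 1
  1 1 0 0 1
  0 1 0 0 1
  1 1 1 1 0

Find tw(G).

A width-2 tree decomposition is:
Bags: B1 = {1, 3, 5}  B2 = {2, 3, 5}  B3 = {2, 4, 5}
Tree: B1–B2, B2–B3
The largest bag has 3 vertices, giving width 2; this decomposition certifies tw(G) ≤ 2. Conversely, {1, 3, 5} is a clique of size 3, and the vertices of any clique must share a bag in every tree decomposition; so some bag has ≥ 3 vertices and tw(G) ≥ 2. The upper and lower bounds meet at 2, so that is the treewidth.

2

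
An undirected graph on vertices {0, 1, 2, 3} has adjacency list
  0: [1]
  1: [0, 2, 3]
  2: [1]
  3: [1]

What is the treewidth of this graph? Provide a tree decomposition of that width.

The largest bag has 2 vertices, giving width 1; this decomposition certifies tw(G) ≤ 1. G has an edge, so its treewidth is at least 1. Hence tw(G) = 1 exactly.

Treewidth 1.
Bags: B1 = {1, 3}  B2 = {0, 1}  B3 = {1, 2}
Tree: B1–B2, B2–B3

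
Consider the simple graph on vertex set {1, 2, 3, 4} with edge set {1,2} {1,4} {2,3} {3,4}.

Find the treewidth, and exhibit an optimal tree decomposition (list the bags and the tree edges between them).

Each bag holds 3 vertices, so the decomposition has width 2, which upper-bounds the treewidth. Since 2–3–4–1–2 is a cycle in G, G is not acyclic. Forests are exactly the graphs of treewidth ≤ 1, so tw(G) ≥ 2. Therefore the treewidth is 2.

Treewidth 2.
One such decomposition:
Bags: B1 = {2, 3, 4}  B2 = {1, 2, 4}
Tree: B1–B2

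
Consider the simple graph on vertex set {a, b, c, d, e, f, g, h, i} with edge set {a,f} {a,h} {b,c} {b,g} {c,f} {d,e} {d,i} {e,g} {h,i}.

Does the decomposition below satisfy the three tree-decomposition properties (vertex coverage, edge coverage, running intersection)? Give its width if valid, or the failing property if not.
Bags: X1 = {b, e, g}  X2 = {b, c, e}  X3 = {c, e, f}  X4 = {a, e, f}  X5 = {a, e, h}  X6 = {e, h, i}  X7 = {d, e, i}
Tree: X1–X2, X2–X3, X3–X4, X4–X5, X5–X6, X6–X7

Yes; width 2.

Vertex coverage: the bags together contain {a, b, c, d, e, f, g, h, i}, the full vertex set. Edge coverage: each edge of G has both endpoints in at least one bag. Running intersection: for every vertex, the bags containing it form a connected subtree. All three properties hold, so this is a valid tree decomposition of width max|bag| − 1 = 2, and hence tw(G) ≤ 2.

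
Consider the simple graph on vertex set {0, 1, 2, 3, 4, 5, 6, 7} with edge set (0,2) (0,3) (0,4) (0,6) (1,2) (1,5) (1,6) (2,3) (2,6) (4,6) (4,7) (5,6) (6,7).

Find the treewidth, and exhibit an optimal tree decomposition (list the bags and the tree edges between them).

The largest bag has 3 vertices, giving width 2; this decomposition certifies tw(G) ≤ 2. On the other hand G contains the 3-clique {0, 2, 3}. A clique must lie in a single bag of any decomposition, so no decomposition can have width below 2. Combining the bounds, tw(G) = 2.

Treewidth 2.
One optimal decomposition is:
Bags: B1 = {0, 2, 6}  B2 = {0, 4, 6}  B3 = {1, 2, 6}  B4 = {1, 5, 6}  B5 = {4, 6, 7}  B6 = {0, 2, 3}
Tree: B1–B2, B1–B3, B3–B4, B2–B5, B1–B6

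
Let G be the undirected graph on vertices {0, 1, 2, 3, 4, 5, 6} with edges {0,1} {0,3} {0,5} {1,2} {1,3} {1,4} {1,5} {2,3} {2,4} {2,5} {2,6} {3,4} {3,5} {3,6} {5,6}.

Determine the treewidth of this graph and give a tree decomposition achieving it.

Treewidth 3.
One optimal decomposition is:
Bags: B1 = {0, 1, 3, 5}  B2 = {1, 2, 3, 5}  B3 = {1, 2, 3, 4}  B4 = {2, 3, 5, 6}
Tree: B1–B2, B2–B3, B2–B4

Every bag has size at most 4, so the width is 4 − 1 = 3 and tw(G) ≤ 3. On the other hand G contains the 4-clique {0, 1, 3, 5}. A clique must lie in a single bag of any decomposition, so no decomposition can have width below 3. Hence tw(G) = 3 exactly.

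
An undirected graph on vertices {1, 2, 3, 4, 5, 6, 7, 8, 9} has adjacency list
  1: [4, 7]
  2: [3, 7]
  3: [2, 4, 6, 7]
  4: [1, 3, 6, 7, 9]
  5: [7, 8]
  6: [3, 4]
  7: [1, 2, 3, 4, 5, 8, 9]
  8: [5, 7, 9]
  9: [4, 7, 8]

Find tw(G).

2

A width-2 tree decomposition is:
Bags: B1 = {1, 4, 7}  B2 = {4, 7, 9}  B3 = {3, 4, 7}  B4 = {3, 4, 6}  B5 = {7, 8, 9}  B6 = {5, 7, 8}  B7 = {2, 3, 7}
Tree: B1–B2, B2–B3, B3–B4, B2–B5, B5–B6, B3–B7
Each bag holds 3 vertices, so the decomposition has width 2, which upper-bounds the treewidth. Conversely, {3, 4, 6} is a clique of size 3, and the vertices of any clique must share a bag in every tree decomposition; so some bag has ≥ 3 vertices and tw(G) ≥ 2. The upper and lower bounds meet at 2, so that is the treewidth.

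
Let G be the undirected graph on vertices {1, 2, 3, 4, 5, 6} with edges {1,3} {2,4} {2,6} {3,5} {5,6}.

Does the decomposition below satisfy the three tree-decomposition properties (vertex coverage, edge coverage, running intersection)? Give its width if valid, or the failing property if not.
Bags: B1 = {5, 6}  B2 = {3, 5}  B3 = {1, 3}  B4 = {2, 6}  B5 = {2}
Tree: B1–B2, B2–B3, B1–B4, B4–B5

A tree decomposition must satisfy three properties: every vertex lies in some bag; for every edge, both endpoints lie together in some bag; and for every vertex, the bags containing it form a connected subtree. Here vertex 4 appears in no bag, so the decomposition is invalid.

No — vertex 4 appears in no bag.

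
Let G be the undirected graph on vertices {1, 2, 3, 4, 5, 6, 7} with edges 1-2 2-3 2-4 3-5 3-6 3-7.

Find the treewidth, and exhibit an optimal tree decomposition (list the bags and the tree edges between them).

Treewidth 1.
Bags: B1 = {2, 3}  B2 = {2, 4}  B3 = {3, 5}  B4 = {3, 6}  B5 = {1, 2}  B6 = {3, 7}
Tree: B1–B2, B1–B3, B3–B4, B2–B5, B4–B6

The largest bag has 2 vertices, giving width 1; this decomposition certifies tw(G) ≤ 1. Since G has at least one edge (e.g. 3–2), it is not an edgeless graph, so tw(G) ≥ 1. Combining the bounds, tw(G) = 1.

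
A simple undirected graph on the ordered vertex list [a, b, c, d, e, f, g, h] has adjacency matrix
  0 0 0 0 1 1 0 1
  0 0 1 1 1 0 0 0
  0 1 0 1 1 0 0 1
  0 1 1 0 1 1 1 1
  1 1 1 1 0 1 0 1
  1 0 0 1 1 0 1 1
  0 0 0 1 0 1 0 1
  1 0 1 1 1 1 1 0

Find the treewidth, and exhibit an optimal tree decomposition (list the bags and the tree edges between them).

Treewidth 3.
One optimal decomposition is:
Bags: B1 = {d, e, f, h}  B2 = {d, f, g, h}  B3 = {a, e, f, h}  B4 = {c, d, e, h}  B5 = {b, c, d, e}
Tree: B1–B2, B1–B3, B1–B4, B4–B5

Each bag holds 4 vertices, so the decomposition has width 3, which upper-bounds the treewidth. On the other hand G contains the 4-clique {d, f, g, h}. A clique must lie in a single bag of any decomposition, so no decomposition can have width below 3. Therefore the treewidth is 3.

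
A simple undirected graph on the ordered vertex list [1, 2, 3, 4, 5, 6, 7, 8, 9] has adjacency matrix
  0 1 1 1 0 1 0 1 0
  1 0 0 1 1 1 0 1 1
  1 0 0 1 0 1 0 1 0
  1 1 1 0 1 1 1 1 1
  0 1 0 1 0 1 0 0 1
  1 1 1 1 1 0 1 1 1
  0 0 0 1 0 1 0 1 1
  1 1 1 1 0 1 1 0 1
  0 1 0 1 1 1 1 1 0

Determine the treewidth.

A width-4 tree decomposition is:
Bags: B1 = {2, 4, 5, 6, 9}  B2 = {2, 4, 6, 8, 9}  B3 = {1, 2, 4, 6, 8}  B4 = {4, 6, 7, 8, 9}  B5 = {1, 3, 4, 6, 8}
Tree: B1–B2, B2–B3, B2–B4, B3–B5
Each bag holds 5 vertices, so the decomposition has width 4, which upper-bounds the treewidth. On the other hand G contains the 5-clique {1, 2, 4, 6, 8}. A clique must lie in a single bag of any decomposition, so no decomposition can have width below 4. The upper and lower bounds meet at 4, so that is the treewidth.

4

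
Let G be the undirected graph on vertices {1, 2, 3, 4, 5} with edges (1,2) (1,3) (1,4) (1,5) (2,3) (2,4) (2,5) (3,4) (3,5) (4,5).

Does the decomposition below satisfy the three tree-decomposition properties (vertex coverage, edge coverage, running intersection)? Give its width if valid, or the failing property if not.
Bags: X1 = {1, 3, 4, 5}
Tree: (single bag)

No — vertex 2 appears in no bag.

A tree decomposition must satisfy three properties: every vertex lies in some bag; for every edge, both endpoints lie together in some bag; and for every vertex, the bags containing it form a connected subtree. Here vertex 2 appears in no bag, so the decomposition is invalid.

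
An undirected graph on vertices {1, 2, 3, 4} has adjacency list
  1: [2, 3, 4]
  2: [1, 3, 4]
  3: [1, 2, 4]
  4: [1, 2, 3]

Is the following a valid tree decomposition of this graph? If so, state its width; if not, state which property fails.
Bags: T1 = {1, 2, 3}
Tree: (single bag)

A tree decomposition must satisfy three properties: every vertex lies in some bag; for every edge, both endpoints lie together in some bag; and for every vertex, the bags containing it form a connected subtree. Here vertex 4 appears in no bag, so the decomposition is invalid.

No — vertex 4 appears in no bag.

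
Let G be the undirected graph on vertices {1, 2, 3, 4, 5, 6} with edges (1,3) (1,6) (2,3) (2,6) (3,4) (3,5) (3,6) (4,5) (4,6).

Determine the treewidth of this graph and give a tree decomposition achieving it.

Treewidth 2.
One optimal decomposition is:
Bags: B1 = {2, 3, 6}  B2 = {3, 4, 6}  B3 = {1, 3, 6}  B4 = {3, 4, 5}
Tree: B1–B2, B1–B3, B2–B4

Each bag holds 3 vertices, so the decomposition has width 2, which upper-bounds the treewidth. For the lower bound, the 3 vertices {3, 4, 5} are pairwise adjacent, and any tree decomposition puts a clique entirely inside one bag — forcing width ≥ 2. Hence tw(G) = 2 exactly.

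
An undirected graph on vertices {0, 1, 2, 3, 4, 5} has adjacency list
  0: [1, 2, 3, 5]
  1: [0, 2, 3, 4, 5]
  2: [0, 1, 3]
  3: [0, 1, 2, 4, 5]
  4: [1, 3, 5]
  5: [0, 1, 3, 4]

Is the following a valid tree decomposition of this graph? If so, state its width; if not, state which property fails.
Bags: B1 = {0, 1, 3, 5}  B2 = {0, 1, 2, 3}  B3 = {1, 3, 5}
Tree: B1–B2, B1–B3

A tree decomposition must satisfy three properties: every vertex lies in some bag; for every edge, both endpoints lie together in some bag; and for every vertex, the bags containing it form a connected subtree. Here vertex 4 appears in no bag, so the decomposition is invalid.

No — vertex 4 appears in no bag.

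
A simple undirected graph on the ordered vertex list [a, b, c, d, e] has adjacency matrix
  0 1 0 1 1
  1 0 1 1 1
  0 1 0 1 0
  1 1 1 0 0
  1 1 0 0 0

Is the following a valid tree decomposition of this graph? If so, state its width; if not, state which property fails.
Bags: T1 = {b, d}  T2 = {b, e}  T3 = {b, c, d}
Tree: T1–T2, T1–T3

No — vertex a appears in no bag.

A tree decomposition must satisfy three properties: every vertex lies in some bag; for every edge, both endpoints lie together in some bag; and for every vertex, the bags containing it form a connected subtree. Here vertex a appears in no bag, so the decomposition is invalid.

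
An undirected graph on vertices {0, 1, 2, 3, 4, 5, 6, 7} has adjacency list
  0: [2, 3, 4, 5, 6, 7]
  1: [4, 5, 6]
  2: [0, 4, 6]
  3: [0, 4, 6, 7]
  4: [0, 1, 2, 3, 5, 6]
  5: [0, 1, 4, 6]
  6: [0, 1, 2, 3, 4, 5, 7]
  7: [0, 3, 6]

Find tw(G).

A width-3 tree decomposition is:
Bags: B1 = {0, 3, 4, 6}  B2 = {0, 4, 5, 6}  B3 = {0, 3, 6, 7}  B4 = {0, 2, 4, 6}  B5 = {1, 4, 5, 6}
Tree: B1–B2, B1–B3, B1–B4, B2–B5
The largest bag has 4 vertices, giving width 3; this decomposition certifies tw(G) ≤ 3. Conversely, {0, 2, 4, 6} is a clique of size 4, and the vertices of any clique must share a bag in every tree decomposition; so some bag has ≥ 4 vertices and tw(G) ≥ 3. Combining the bounds, tw(G) = 3.

3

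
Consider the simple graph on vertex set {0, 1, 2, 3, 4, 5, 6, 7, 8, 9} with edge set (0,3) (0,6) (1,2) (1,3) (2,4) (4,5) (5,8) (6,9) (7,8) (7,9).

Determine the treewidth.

2

A width-2 tree decomposition is:
Bags: B1 = {1, 2, 3}  B2 = {2, 3, 4}  B3 = {3, 4, 5}  B4 = {3, 5, 8}  B5 = {3, 7, 8}  B6 = {3, 7, 9}  B7 = {3, 6, 9}  B8 = {0, 3, 6}
Tree: B1–B2, B2–B3, B3–B4, B4–B5, B5–B6, B6–B7, B7–B8
Every bag has size at most 3, so the width is 3 − 1 = 2 and tw(G) ≤ 2. For the lower bound, G contains the cycle 3–1–2–4–5–8–7–9–6–0–3, so G is not a forest; only forests have treewidth ≤ 1, hence tw(G) ≥ 2. Hence tw(G) = 2 exactly.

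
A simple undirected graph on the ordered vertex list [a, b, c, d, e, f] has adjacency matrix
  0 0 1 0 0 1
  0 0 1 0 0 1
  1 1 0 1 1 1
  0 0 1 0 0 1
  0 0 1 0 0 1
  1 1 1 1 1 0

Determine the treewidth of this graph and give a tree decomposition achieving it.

The largest bag has 3 vertices, giving width 2; this decomposition certifies tw(G) ≤ 2. On the other hand G contains the 3-clique {c, d, f}. A clique must lie in a single bag of any decomposition, so no decomposition can have width below 2. Hence tw(G) = 2 exactly.

Treewidth 2.
One optimal decomposition is:
Bags: B1 = {c, e, f}  B2 = {a, c, f}  B3 = {b, c, f}  B4 = {c, d, f}
Tree: B1–B2, B1–B3, B2–B4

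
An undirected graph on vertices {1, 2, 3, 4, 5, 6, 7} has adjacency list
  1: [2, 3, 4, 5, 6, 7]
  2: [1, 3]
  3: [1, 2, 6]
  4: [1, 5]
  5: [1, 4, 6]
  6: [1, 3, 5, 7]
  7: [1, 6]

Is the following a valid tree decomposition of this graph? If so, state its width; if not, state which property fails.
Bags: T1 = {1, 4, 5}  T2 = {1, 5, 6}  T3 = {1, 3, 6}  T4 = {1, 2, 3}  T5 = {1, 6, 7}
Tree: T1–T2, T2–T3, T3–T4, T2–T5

Vertex coverage: the bags together contain {1, 2, 3, 4, 5, 6, 7}, the full vertex set. Edge coverage: each edge of G has both endpoints in at least one bag. Running intersection: for every vertex, the bags containing it form a connected subtree. All three properties hold, so this is a valid tree decomposition of width max|bag| − 1 = 2, and hence tw(G) ≤ 2.

Yes; width 2.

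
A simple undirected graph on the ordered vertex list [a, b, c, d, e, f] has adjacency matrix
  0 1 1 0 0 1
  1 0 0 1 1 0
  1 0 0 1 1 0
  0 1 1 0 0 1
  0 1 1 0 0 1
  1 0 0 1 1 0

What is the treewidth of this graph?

A width-3 tree decomposition is:
Bags: B1 = {b, c, e, f}  B2 = {b, c, d, f}  B3 = {a, b, c, f}
Tree: B1–B2, B2–B3
Each bag holds 4 vertices, so the decomposition has width 3, which upper-bounds the treewidth. For the lower bound: the 4 vertex sets {b,e}, {c,d}, {f}, {a} are disjoint, each induces a connected subgraph, and every pair is joined by at least one edge of G. Contracting each set to a single vertex therefore yields K_{4} as a minor, and since treewidth is minor-monotone, tw(G) ≥ tw(K_{4}) = 3. Hence tw(G) = 3 exactly.

3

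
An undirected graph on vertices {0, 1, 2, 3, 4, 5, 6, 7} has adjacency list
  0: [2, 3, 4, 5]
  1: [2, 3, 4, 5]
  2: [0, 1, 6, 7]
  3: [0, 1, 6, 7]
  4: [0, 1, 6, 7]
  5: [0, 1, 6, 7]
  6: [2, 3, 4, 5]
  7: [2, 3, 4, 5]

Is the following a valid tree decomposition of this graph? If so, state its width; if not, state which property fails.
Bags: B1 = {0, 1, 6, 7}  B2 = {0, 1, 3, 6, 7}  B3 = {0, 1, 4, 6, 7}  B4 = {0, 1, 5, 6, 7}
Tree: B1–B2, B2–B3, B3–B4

No — vertex 2 appears in no bag.

A tree decomposition must satisfy three properties: every vertex lies in some bag; for every edge, both endpoints lie together in some bag; and for every vertex, the bags containing it form a connected subtree. Here vertex 2 appears in no bag, so the decomposition is invalid.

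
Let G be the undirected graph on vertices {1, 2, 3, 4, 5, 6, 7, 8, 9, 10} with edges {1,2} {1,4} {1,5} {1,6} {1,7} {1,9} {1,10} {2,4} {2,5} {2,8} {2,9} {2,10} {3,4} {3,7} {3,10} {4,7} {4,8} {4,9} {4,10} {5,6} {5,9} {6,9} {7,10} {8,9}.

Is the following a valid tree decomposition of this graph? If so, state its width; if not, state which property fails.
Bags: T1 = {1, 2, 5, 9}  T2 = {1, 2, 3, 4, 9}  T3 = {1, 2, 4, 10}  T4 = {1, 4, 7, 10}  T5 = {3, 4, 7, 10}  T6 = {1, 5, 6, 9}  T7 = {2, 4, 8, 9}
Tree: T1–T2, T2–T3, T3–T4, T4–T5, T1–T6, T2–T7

A tree decomposition must satisfy three properties: every vertex lies in some bag; for every edge, both endpoints lie together in some bag; and for every vertex, the bags containing it form a connected subtree. Here bags containing vertex 3 are not connected in the tree, so the decomposition is invalid.

No — bags containing vertex 3 are not connected in the tree.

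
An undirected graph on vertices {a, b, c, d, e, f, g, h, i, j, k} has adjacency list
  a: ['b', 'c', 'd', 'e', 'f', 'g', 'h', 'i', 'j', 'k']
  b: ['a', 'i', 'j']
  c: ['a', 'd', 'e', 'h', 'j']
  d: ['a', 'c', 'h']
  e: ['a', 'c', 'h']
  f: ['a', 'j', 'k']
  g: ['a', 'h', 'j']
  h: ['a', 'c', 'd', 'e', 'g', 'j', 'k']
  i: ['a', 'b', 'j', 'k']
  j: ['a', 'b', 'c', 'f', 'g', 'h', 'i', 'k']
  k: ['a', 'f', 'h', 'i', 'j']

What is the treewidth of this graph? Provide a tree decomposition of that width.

The largest bag has 4 vertices, giving width 3; this decomposition certifies tw(G) ≤ 3. For the lower bound, the 4 vertices {a, c, d, h} are pairwise adjacent, and any tree decomposition puts a clique entirely inside one bag — forcing width ≥ 3. Therefore the treewidth is 3.

Treewidth 3.
One optimal decomposition is:
Bags: B1 = {a, c, d, h}  B2 = {a, c, h, j}  B3 = {a, h, j, k}  B4 = {a, f, j, k}  B5 = {a, c, e, h}  B6 = {a, i, j, k}  B7 = {a, b, i, j}  B8 = {a, g, h, j}
Tree: B1–B2, B2–B3, B3–B4, B1–B5, B4–B6, B6–B7, B3–B8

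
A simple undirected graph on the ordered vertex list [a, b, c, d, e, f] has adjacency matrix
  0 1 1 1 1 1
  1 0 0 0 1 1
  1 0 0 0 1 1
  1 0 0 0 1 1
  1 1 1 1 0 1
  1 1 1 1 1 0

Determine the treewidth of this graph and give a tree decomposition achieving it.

Treewidth 3.
One optimal decomposition is:
Bags: B1 = {a, d, e, f}  B2 = {a, c, e, f}  B3 = {a, b, e, f}
Tree: B1–B2, B1–B3

Each bag holds 4 vertices, so the decomposition has width 3, which upper-bounds the treewidth. On the other hand G contains the 4-clique {a, d, e, f}. A clique must lie in a single bag of any decomposition, so no decomposition can have width below 3. Hence tw(G) = 3 exactly.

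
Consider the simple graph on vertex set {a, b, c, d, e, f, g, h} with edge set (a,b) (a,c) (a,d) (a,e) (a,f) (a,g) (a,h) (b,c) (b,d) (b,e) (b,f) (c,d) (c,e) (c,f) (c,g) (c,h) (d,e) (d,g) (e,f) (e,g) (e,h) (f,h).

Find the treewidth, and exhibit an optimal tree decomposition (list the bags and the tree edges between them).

Treewidth 4.
Bags: B1 = {a, c, e, f, h}  B2 = {a, b, c, e, f}  B3 = {a, b, c, d, e}  B4 = {a, c, d, e, g}
Tree: B1–B2, B2–B3, B3–B4

Each bag holds 5 vertices, so the decomposition has width 4, which upper-bounds the treewidth. For the lower bound, the 5 vertices {a, c, d, e, g} are pairwise adjacent, and any tree decomposition puts a clique entirely inside one bag — forcing width ≥ 4. Hence tw(G) = 4 exactly.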